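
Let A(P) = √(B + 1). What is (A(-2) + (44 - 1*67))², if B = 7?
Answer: 537 - 92*√2 ≈ 406.89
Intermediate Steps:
A(P) = 2*√2 (A(P) = √(7 + 1) = √8 = 2*√2)
(A(-2) + (44 - 1*67))² = (2*√2 + (44 - 1*67))² = (2*√2 + (44 - 67))² = (2*√2 - 23)² = (-23 + 2*√2)²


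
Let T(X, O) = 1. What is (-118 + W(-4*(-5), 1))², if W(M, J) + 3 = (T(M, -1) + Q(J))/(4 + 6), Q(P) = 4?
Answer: 58081/4 ≈ 14520.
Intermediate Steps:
W(M, J) = -5/2 (W(M, J) = -3 + (1 + 4)/(4 + 6) = -3 + 5/10 = -3 + 5*(⅒) = -3 + ½ = -5/2)
(-118 + W(-4*(-5), 1))² = (-118 - 5/2)² = (-241/2)² = 58081/4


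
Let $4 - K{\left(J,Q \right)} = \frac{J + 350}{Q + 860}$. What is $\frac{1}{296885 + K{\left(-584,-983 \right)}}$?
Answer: $\frac{41}{12172371} \approx 3.3683 \cdot 10^{-6}$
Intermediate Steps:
$K{\left(J,Q \right)} = 4 - \frac{350 + J}{860 + Q}$ ($K{\left(J,Q \right)} = 4 - \frac{J + 350}{Q + 860} = 4 - \frac{350 + J}{860 + Q}$)
$\frac{1}{296885 + K{\left(-584,-983 \right)}} = \frac{1}{296885 + \frac{3090 - -584 + 4 \left(-983\right)}{860 - 983}} = \frac{1}{296885 + \frac{3090 + 584 - 3932}{-123}} = \frac{1}{296885 - - \frac{86}{41}} = \frac{1}{296885 + \frac{86}{41}} = \frac{1}{\frac{12172371}{41}} = \frac{41}{12172371}$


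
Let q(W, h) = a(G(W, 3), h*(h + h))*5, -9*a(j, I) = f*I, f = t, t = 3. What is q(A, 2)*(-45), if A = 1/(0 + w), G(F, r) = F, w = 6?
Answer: 600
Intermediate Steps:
f = 3
A = ⅙ (A = 1/(0 + 6) = 1/6 = ⅙ ≈ 0.16667)
a(j, I) = -I/3
q(W, h) = -10*h²/3 (q(W, h) = -h*(h + h)/3*5 = -h*2*h/3*5 = -2*h²/3*5 = -10*h²/3)
q(A, 2)*(-45) = -10/3*2²*(-45) = -10/3*4*(-45) = -40/3*(-45) = 600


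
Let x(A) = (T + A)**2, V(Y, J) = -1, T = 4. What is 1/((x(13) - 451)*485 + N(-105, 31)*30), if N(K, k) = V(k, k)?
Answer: -1/78600 ≈ -1.2723e-5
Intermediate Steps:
N(K, k) = -1
x(A) = (4 + A)**2
1/((x(13) - 451)*485 + N(-105, 31)*30) = 1/(((4 + 13)**2 - 451)*485 - 1*30) = 1/((17**2 - 451)*485 - 30) = 1/((289 - 451)*485 - 30) = 1/(-162*485 - 30) = 1/(-78570 - 30) = 1/(-78600) = -1/78600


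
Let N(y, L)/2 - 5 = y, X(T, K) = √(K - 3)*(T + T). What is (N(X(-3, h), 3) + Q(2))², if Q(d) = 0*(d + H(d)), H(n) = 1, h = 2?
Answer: -44 - 240*I ≈ -44.0 - 240.0*I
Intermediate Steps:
X(T, K) = 2*T*√(-3 + K) (X(T, K) = √(-3 + K)*(2*T) = 2*T*√(-3 + K))
Q(d) = 0 (Q(d) = 0*(d + 1) = 0*(1 + d) = 0)
N(y, L) = 10 + 2*y
(N(X(-3, h), 3) + Q(2))² = ((10 + 2*(2*(-3)*√(-3 + 2))) + 0)² = ((10 + 2*(2*(-3)*√(-1))) + 0)² = ((10 + 2*(2*(-3)*I)) + 0)² = ((10 + 2*(-6*I)) + 0)² = ((10 - 12*I) + 0)² = (10 - 12*I)²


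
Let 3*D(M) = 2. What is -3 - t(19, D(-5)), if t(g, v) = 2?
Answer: -5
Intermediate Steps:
D(M) = ⅔ (D(M) = (⅓)*2 = ⅔)
-3 - t(19, D(-5)) = -3 - 1*2 = -3 - 2 = -5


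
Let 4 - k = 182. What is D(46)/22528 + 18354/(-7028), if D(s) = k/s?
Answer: -339665731/130054144 ≈ -2.6117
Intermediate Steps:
k = -178 (k = 4 - 1*182 = 4 - 182 = -178)
D(s) = -178/s
D(46)/22528 + 18354/(-7028) = -178/46/22528 + 18354/(-7028) = -178*1/46*(1/22528) + 18354*(-1/7028) = -89/23*1/22528 - 1311/502 = -89/518144 - 1311/502 = -339665731/130054144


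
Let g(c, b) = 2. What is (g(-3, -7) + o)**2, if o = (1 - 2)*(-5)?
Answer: 49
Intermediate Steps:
o = 5 (o = -1*(-5) = 5)
(g(-3, -7) + o)**2 = (2 + 5)**2 = 7**2 = 49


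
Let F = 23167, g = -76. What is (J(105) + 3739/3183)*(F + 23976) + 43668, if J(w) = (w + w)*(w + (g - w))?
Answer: -2394581194319/3183 ≈ -7.5230e+8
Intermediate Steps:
J(w) = -152*w (J(w) = (w + w)*(w + (-76 - w)) = (2*w)*(-76) = -152*w)
(J(105) + 3739/3183)*(F + 23976) + 43668 = (-152*105 + 3739/3183)*(23167 + 23976) + 43668 = (-15960 + 3739*(1/3183))*47143 + 43668 = (-15960 + 3739/3183)*47143 + 43668 = -50796941/3183*47143 + 43668 = -2394720189563/3183 + 43668 = -2394581194319/3183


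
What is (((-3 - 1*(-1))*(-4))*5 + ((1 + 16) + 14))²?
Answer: 5041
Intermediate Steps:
(((-3 - 1*(-1))*(-4))*5 + ((1 + 16) + 14))² = (((-3 + 1)*(-4))*5 + (17 + 14))² = (-2*(-4)*5 + 31)² = (8*5 + 31)² = (40 + 31)² = 71² = 5041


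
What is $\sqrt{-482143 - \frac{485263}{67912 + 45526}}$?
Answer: $\frac{3 i \sqrt{689373097976654}}{113438} \approx 694.37 i$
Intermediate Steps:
$\sqrt{-482143 - \frac{485263}{67912 + 45526}} = \sqrt{-482143 - \frac{485263}{113438}} = \sqrt{- \frac{54693822897}{113438}} = \frac{3 i \sqrt{689373097976654}}{113438}$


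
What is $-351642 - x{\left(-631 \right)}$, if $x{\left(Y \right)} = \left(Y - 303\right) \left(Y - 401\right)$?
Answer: $-1315530$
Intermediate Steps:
$x{\left(Y \right)} = \left(-401 + Y\right) \left(-303 + Y\right)$ ($x{\left(Y \right)} = \left(-303 + Y\right) \left(-401 + Y\right) = \left(-401 + Y\right) \left(-303 + Y\right)$)
$-351642 - x{\left(-631 \right)} = -351642 - \left(121503 + \left(-631\right)^{2} - -444224\right) = -351642 - \left(121503 + 398161 + 444224\right) = -351642 - 963888 = -1315530$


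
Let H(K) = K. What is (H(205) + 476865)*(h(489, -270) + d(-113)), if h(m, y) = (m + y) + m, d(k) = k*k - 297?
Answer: 6287782600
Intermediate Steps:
d(k) = -297 + k**2 (d(k) = k**2 - 297 = -297 + k**2)
h(m, y) = y + 2*m
(H(205) + 476865)*(h(489, -270) + d(-113)) = (205 + 476865)*((-270 + 2*489) + (-297 + (-113)**2)) = 477070*((-270 + 978) + (-297 + 12769)) = 477070*(708 + 12472) = 477070*13180 = 6287782600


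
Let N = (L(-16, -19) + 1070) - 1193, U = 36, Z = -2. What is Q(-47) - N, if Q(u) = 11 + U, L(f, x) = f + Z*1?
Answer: 188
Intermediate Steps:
L(f, x) = -2 + f (L(f, x) = f - 2*1 = f - 2 = -2 + f)
Q(u) = 47 (Q(u) = 11 + 36 = 47)
N = -141 (N = ((-2 - 16) + 1070) - 1193 = (-18 + 1070) - 1193 = 1052 - 1193 = -141)
Q(-47) - N = 47 - 1*(-141) = 47 + 141 = 188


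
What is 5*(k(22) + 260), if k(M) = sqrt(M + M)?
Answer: 1300 + 10*sqrt(11) ≈ 1333.2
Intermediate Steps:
k(M) = sqrt(2)*sqrt(M) (k(M) = sqrt(2*M) = sqrt(2)*sqrt(M))
5*(k(22) + 260) = 5*(sqrt(2)*sqrt(22) + 260) = 5*(2*sqrt(11) + 260) = 5*(260 + 2*sqrt(11)) = 1300 + 10*sqrt(11)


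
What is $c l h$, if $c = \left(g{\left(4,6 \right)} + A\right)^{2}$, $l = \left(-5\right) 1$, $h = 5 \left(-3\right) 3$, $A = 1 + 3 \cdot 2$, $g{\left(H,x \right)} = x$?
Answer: $38025$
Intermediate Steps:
$A = 7$ ($A = 1 + 6 = 7$)
$h = -45$ ($h = \left(-15\right) 3 = -45$)
$l = -5$
$c = 169$ ($c = \left(6 + 7\right)^{2} = 13^{2} = 169$)
$c l h = 169 \left(\left(-5\right) \left(-45\right)\right) = 169 \cdot 225 = 38025$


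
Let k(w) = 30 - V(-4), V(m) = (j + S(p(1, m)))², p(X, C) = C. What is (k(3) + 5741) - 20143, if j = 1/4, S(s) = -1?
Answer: -229961/16 ≈ -14373.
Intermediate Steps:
j = ¼ (j = 1*(¼) = ¼ ≈ 0.25000)
V(m) = 9/16 (V(m) = (¼ - 1)² = (-¾)² = 9/16)
k(w) = 471/16 (k(w) = 30 - 1*9/16 = 30 - 9/16 = 471/16)
(k(3) + 5741) - 20143 = (471/16 + 5741) - 20143 = 92327/16 - 20143 = -229961/16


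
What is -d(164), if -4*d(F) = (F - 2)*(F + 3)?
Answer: 13527/2 ≈ 6763.5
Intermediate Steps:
d(F) = -(-2 + F)*(3 + F)/4 (d(F) = -(F - 2)*(F + 3)/4 = -(-2 + F)*(3 + F)/4)
-d(164) = -(3/2 - 1/4*164 - 1/4*164**2) = -(3/2 - 41 - 1/4*26896) = -(3/2 - 41 - 6724) = -1*(-13527/2) = 13527/2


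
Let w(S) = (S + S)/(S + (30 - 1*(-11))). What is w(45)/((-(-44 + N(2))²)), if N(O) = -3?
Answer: -45/94987 ≈ -0.00047375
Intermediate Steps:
w(S) = 2*S/(41 + S) (w(S) = (2*S)/(S + (30 + 11)) = (2*S)/(S + 41) = (2*S)/(41 + S) = 2*S/(41 + S))
w(45)/((-(-44 + N(2))²)) = (2*45/(41 + 45))/((-(-44 - 3)²)) = (2*45/86)/((-1*(-47)²)) = (2*45*(1/86))/((-1*2209)) = (45/43)/(-2209) = (45/43)*(-1/2209) = -45/94987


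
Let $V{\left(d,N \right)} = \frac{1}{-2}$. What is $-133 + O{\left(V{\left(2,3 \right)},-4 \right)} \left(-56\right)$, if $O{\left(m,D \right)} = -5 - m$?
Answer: $119$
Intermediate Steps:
$V{\left(d,N \right)} = - \frac{1}{2}$
$-133 + O{\left(V{\left(2,3 \right)},-4 \right)} \left(-56\right) = -133 + \left(-5 - - \frac{1}{2}\right) \left(-56\right) = -133 + \left(-5 + \frac{1}{2}\right) \left(-56\right) = -133 - -252 = -133 + 252 = 119$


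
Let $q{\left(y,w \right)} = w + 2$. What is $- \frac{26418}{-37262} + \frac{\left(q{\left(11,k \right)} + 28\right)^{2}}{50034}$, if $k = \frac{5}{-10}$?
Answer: $\frac{87369385}{120281736} \approx 0.72637$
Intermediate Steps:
$k = - \frac{1}{2}$ ($k = 5 \left(- \frac{1}{10}\right) = - \frac{1}{2} \approx -0.5$)
$q{\left(y,w \right)} = 2 + w$
$- \frac{26418}{-37262} + \frac{\left(q{\left(11,k \right)} + 28\right)^{2}}{50034} = - \frac{26418}{-37262} + \frac{\left(\left(2 - \frac{1}{2}\right) + 28\right)^{2}}{50034} = \left(-26418\right) \left(- \frac{1}{37262}\right) + \left(\frac{3}{2} + 28\right)^{2} \cdot \frac{1}{50034} = \frac{13209}{18631} + \left(\frac{59}{2}\right)^{2} \cdot \frac{1}{50034} = \frac{13209}{18631} + \frac{3481}{4} \cdot \frac{1}{50034} = \frac{13209}{18631} + \frac{3481}{200136} = \frac{87369385}{120281736}$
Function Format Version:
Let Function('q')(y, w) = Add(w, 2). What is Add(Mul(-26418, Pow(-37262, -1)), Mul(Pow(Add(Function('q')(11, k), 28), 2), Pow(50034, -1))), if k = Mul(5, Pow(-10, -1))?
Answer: Rational(87369385, 120281736) ≈ 0.72637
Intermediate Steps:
k = Rational(-1, 2) (k = Mul(5, Rational(-1, 10)) = Rational(-1, 2) ≈ -0.50000)
Function('q')(y, w) = Add(2, w)
Add(Mul(-26418, Pow(-37262, -1)), Mul(Pow(Add(Function('q')(11, k), 28), 2), Pow(50034, -1))) = Add(Mul(-26418, Pow(-37262, -1)), Mul(Pow(Add(Add(2, Rational(-1, 2)), 28), 2), Pow(50034, -1))) = Add(Mul(-26418, Rational(-1, 37262)), Mul(Pow(Add(Rational(3, 2), 28), 2), Rational(1, 50034))) = Add(Rational(13209, 18631), Mul(Pow(Rational(59, 2), 2), Rational(1, 50034))) = Add(Rational(13209, 18631), Mul(Rational(3481, 4), Rational(1, 50034))) = Add(Rational(13209, 18631), Rational(3481, 200136)) = Rational(87369385, 120281736)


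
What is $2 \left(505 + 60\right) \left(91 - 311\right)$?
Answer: $-248600$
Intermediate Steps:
$2 \left(505 + 60\right) \left(91 - 311\right) = 2 \cdot 565 \left(-220\right) = 2 \left(-124300\right) = -248600$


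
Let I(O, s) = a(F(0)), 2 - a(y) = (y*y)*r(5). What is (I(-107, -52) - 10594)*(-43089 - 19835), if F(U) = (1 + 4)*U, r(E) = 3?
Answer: 666491008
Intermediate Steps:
F(U) = 5*U
a(y) = 2 - 3*y² (a(y) = 2 - y*y*3 = 2 - y²*3 = 2 - 3*y²)
I(O, s) = 2 (I(O, s) = 2 - 3*(5*0)² = 2 - 3*0² = 2 - 3*0 = 2 + 0 = 2)
(I(-107, -52) - 10594)*(-43089 - 19835) = (2 - 10594)*(-43089 - 19835) = -10592*(-62924) = 666491008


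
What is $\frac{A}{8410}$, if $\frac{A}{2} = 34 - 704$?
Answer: $- \frac{134}{841} \approx -0.15933$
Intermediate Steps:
$A = -1340$ ($A = 2 \left(34 - 704\right) = 2 \left(-670\right) = -1340$)
$\frac{A}{8410} = - \frac{1340}{8410} = \left(-1340\right) \frac{1}{8410} = - \frac{134}{841}$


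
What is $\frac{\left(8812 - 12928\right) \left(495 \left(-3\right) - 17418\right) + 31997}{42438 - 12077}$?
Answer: $\frac{77836745}{30361} \approx 2563.7$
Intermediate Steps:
$\frac{\left(8812 - 12928\right) \left(495 \left(-3\right) - 17418\right) + 31997}{42438 - 12077} = \frac{- 4116 \left(-1485 - 17418\right) + 31997}{30361} = \left(\left(-4116\right) \left(-18903\right) + 31997\right) \frac{1}{30361} = \left(77804748 + 31997\right) \frac{1}{30361} = 77836745 \cdot \frac{1}{30361} = \frac{77836745}{30361}$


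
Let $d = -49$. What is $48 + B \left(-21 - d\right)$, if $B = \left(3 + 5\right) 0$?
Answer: $48$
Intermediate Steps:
$B = 0$ ($B = 8 \cdot 0 = 0$)
$48 + B \left(-21 - d\right) = 48 + 0 \left(-21 - -49\right) = 48 + 0 \left(-21 + 49\right) = 48 + 0 \cdot 28 = 48 + 0 = 48$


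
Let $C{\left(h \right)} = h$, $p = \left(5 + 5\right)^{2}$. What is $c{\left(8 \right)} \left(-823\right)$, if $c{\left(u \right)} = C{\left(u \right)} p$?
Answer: $-658400$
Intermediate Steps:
$p = 100$ ($p = 10^{2} = 100$)
$c{\left(u \right)} = 100 u$ ($c{\left(u \right)} = u 100 = 100 u$)
$c{\left(8 \right)} \left(-823\right) = 100 \cdot 8 \left(-823\right) = 800 \left(-823\right) = -658400$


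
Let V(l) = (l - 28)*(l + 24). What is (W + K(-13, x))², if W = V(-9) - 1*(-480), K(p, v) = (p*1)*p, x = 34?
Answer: 8836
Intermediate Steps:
V(l) = (-28 + l)*(24 + l)
K(p, v) = p² (K(p, v) = p*p = p²)
W = -75 (W = (-672 + (-9)² - 4*(-9)) - 1*(-480) = (-672 + 81 + 36) + 480 = -555 + 480 = -75)
(W + K(-13, x))² = (-75 + (-13)²)² = (-75 + 169)² = 94² = 8836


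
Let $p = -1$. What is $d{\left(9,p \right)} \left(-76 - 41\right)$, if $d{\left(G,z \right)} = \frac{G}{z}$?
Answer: $1053$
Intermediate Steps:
$d{\left(9,p \right)} \left(-76 - 41\right) = \frac{9}{-1} \left(-76 - 41\right) = 9 \left(-1\right) \left(-117\right) = \left(-9\right) \left(-117\right) = 1053$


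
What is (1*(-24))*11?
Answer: -264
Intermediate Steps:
(1*(-24))*11 = -24*11 = -264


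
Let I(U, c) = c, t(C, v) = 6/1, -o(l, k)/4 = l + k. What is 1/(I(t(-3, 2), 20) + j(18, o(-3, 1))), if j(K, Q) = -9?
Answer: 1/11 ≈ 0.090909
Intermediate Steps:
o(l, k) = -4*k - 4*l (o(l, k) = -4*(l + k) = -4*(k + l) = -4*k - 4*l)
t(C, v) = 6 (t(C, v) = 6*1 = 6)
1/(I(t(-3, 2), 20) + j(18, o(-3, 1))) = 1/(20 - 9) = 1/11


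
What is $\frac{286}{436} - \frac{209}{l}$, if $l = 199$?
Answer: $- \frac{17105}{43382} \approx -0.39429$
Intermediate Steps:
$\frac{286}{436} - \frac{209}{l} = \frac{286}{436} - \frac{209}{199} = 286 \cdot \frac{1}{436} - \frac{209}{199} = \frac{143}{218} - \frac{209}{199} = - \frac{17105}{43382}$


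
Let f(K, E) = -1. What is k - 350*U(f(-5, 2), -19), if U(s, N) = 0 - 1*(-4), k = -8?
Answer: -1408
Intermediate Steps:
U(s, N) = 4 (U(s, N) = 0 + 4 = 4)
k - 350*U(f(-5, 2), -19) = -8 - 350*4 = -8 - 1400 = -1408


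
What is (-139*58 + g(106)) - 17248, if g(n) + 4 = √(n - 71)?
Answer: -25314 + √35 ≈ -25308.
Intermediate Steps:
g(n) = -4 + √(-71 + n) (g(n) = -4 + √(n - 71) = -4 + √(-71 + n))
(-139*58 + g(106)) - 17248 = (-139*58 + (-4 + √(-71 + 106))) - 17248 = (-8062 + (-4 + √35)) - 17248 = (-8066 + √35) - 17248 = -25314 + √35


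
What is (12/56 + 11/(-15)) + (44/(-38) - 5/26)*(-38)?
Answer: 138653/2730 ≈ 50.789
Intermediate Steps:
(12/56 + 11/(-15)) + (44/(-38) - 5/26)*(-38) = (12*(1/56) + 11*(-1/15)) + (44*(-1/38) - 5*1/26)*(-38) = (3/14 - 11/15) + (-22/19 - 5/26)*(-38) = -109/210 - 667/494*(-38) = -109/210 + 667/13 = 138653/2730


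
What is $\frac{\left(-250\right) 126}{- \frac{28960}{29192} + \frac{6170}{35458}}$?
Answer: $\frac{135855554100}{3528121} \approx 38507.0$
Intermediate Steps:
$\frac{\left(-250\right) 126}{- \frac{28960}{29192} + \frac{6170}{35458}} = - \frac{31500}{\left(-28960\right) \frac{1}{29192} + 6170 \cdot \frac{1}{35458}} = - \frac{31500}{- \frac{3620}{3649} + \frac{3085}{17729}} = - \frac{31500}{- \frac{52921815}{64693121}} = \left(-31500\right) \left(- \frac{64693121}{52921815}\right) = \frac{135855554100}{3528121}$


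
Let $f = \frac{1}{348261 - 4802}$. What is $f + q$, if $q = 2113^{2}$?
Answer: $\frac{1533465095972}{343459} \approx 4.4648 \cdot 10^{6}$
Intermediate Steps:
$f = \frac{1}{343459} \approx 2.9116 \cdot 10^{-6}$
$q = 4464769$
$f + q = \frac{1}{343459} + 4464769 = \frac{1533465095972}{343459}$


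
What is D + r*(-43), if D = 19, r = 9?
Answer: -368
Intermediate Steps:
D + r*(-43) = 19 + 9*(-43) = 19 - 387 = -368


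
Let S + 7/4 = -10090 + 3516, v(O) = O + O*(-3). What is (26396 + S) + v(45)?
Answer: 78921/4 ≈ 19730.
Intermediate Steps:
v(O) = -2*O (v(O) = O - 3*O = -2*O)
S = -26303/4 (S = -7/4 + (-10090 + 3516) = -7/4 - 6574 = -26303/4 ≈ -6575.8)
(26396 + S) + v(45) = (26396 - 26303/4) - 2*45 = 79281/4 - 90 = 78921/4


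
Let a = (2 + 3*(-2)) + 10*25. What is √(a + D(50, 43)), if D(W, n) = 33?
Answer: 3*√31 ≈ 16.703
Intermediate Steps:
a = 246 (a = (2 - 6) + 250 = -4 + 250 = 246)
√(a + D(50, 43)) = √(246 + 33) = √279 = 3*√31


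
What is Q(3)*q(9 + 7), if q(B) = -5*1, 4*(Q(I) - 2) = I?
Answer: -55/4 ≈ -13.750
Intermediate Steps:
Q(I) = 2 + I/4
q(B) = -5
Q(3)*q(9 + 7) = (2 + (¼)*3)*(-5) = (2 + ¾)*(-5) = (11/4)*(-5) = -55/4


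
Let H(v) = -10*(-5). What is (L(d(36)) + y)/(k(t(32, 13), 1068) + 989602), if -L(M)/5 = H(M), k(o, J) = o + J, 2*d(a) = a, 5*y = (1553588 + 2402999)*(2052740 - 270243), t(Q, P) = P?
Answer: 7052604456489/4953415 ≈ 1.4238e+6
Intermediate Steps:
H(v) = 50
y = 7052604457739/5 (y = ((1553588 + 2402999)*(2052740 - 270243))/5 = (3956587*1782497)/5 = (1/5)*7052604457739 = 7052604457739/5 ≈ 1.4105e+12)
d(a) = a/2
k(o, J) = J + o
L(M) = -250 (L(M) = -5*50 = -250)
(L(d(36)) + y)/(k(t(32, 13), 1068) + 989602) = (-250 + 7052604457739/5)/((1068 + 13) + 989602) = 7052604456489/(5*(1081 + 989602)) = (7052604456489/5)/990683 = (7052604456489/5)*(1/990683) = 7052604456489/4953415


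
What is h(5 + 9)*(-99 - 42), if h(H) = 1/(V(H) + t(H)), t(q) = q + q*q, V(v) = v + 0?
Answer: -141/224 ≈ -0.62946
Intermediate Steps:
V(v) = v
t(q) = q + q²
h(H) = 1/(H + H*(1 + H))
h(5 + 9)*(-99 - 42) = (1/((5 + 9)*(2 + (5 + 9))))*(-99 - 42) = (1/(14*(2 + 14)))*(-141) = ((1/14)/16)*(-141) = ((1/14)*(1/16))*(-141) = (1/224)*(-141) = -141/224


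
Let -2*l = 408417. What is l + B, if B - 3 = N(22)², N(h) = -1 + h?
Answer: -407529/2 ≈ -2.0376e+5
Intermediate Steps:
l = -408417/2 (l = -½*408417 = -408417/2 ≈ -2.0421e+5)
B = 444 (B = 3 + (-1 + 22)² = 3 + 21² = 3 + 441 = 444)
l + B = -408417/2 + 444 = -407529/2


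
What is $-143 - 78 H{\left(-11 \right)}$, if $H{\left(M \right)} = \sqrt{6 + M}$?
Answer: $-143 - 78 i \sqrt{5} \approx -143.0 - 174.41 i$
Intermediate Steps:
$-143 - 78 H{\left(-11 \right)} = -143 - 78 \sqrt{6 - 11} = -143 - 78 \sqrt{-5} = -143 - 78 i \sqrt{5}$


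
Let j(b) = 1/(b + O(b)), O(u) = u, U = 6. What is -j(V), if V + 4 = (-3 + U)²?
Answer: -⅒ ≈ -0.10000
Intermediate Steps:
V = 5 (V = -4 + (-3 + 6)² = -4 + 3² = -4 + 9 = 5)
j(b) = 1/(2*b) (j(b) = 1/(b + b) = 1/(2*b))
-j(V) = -1/(2*5) = -1*⅒ = -⅒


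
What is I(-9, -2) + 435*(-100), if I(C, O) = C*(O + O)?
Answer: -43464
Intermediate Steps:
I(C, O) = 2*C*O (I(C, O) = C*(2*O) = 2*C*O)
I(-9, -2) + 435*(-100) = 2*(-9)*(-2) + 435*(-100) = 36 - 43500 = -43464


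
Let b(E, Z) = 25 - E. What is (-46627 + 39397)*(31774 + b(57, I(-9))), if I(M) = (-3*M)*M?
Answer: -229494660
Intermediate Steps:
I(M) = -3*M²
(-46627 + 39397)*(31774 + b(57, I(-9))) = (-46627 + 39397)*(31774 + (25 - 1*57)) = -7230*(31774 + (25 - 57)) = -7230*(31774 - 32) = -7230*31742 = -229494660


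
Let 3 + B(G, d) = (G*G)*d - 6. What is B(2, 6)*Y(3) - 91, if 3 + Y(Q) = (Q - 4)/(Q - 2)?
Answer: -151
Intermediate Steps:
B(G, d) = -9 + d*G² (B(G, d) = -3 + ((G*G)*d - 6) = -3 + (G²*d - 6) = -3 + (d*G² - 6) = -3 + (-6 + d*G²) = -9 + d*G²)
Y(Q) = -3 + (-4 + Q)/(-2 + Q) (Y(Q) = -3 + (Q - 4)/(Q - 2) = -3 + (-4 + Q)/(-2 + Q))
B(2, 6)*Y(3) - 91 = (-9 + 6*2²)*(2*(1 - 1*3)/(-2 + 3)) - 91 = (-9 + 6*4)*(2*(1 - 3)/1) - 91 = (-9 + 24)*(2*1*(-2)) - 91 = 15*(-4) - 91 = -60 - 91 = -151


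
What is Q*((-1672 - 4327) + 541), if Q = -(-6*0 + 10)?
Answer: 54580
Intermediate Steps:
Q = -10 (Q = -(0 + 10) = -1*10 = -10)
Q*((-1672 - 4327) + 541) = -10*((-1672 - 4327) + 541) = -10*(-5999 + 541) = -10*(-5458) = 54580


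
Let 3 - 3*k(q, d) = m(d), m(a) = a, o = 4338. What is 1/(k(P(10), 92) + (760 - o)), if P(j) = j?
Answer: -3/10823 ≈ -0.00027719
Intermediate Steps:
k(q, d) = 1 - d/3
1/(k(P(10), 92) + (760 - o)) = 1/((1 - ⅓*92) + (760 - 1*4338)) = 1/((1 - 92/3) + (760 - 4338)) = 1/(-89/3 - 3578) = 1/(-10823/3) = -3/10823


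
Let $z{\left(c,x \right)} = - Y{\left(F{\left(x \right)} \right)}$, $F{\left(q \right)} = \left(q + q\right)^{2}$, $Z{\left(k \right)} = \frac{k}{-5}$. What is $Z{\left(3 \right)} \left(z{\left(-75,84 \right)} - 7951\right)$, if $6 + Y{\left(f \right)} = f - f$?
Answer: $4767$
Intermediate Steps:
$Z{\left(k \right)} = - \frac{k}{5}$ ($Z{\left(k \right)} = k \left(- \frac{1}{5}\right) = - \frac{k}{5}$)
$F{\left(q \right)} = 4 q^{2}$ ($F{\left(q \right)} = \left(2 q\right)^{2} = 4 q^{2}$)
$Y{\left(f \right)} = -6$ ($Y{\left(f \right)} = -6 + \left(f - f\right) = -6 + 0 = -6$)
$z{\left(c,x \right)} = 6$ ($z{\left(c,x \right)} = \left(-1\right) \left(-6\right) = 6$)
$Z{\left(3 \right)} \left(z{\left(-75,84 \right)} - 7951\right) = \left(- \frac{1}{5}\right) 3 \left(6 - 7951\right) = - \frac{3 \left(6 - 7951\right)}{5} = \left(- \frac{3}{5}\right) \left(-7945\right) = 4767$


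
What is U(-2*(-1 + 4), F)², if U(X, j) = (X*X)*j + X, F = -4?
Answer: 22500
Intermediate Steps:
U(X, j) = X + j*X² (U(X, j) = X²*j + X = j*X² + X = X + j*X²)
U(-2*(-1 + 4), F)² = ((-2*(-1 + 4))*(1 - 2*(-1 + 4)*(-4)))² = ((-2*3)*(1 - 2*3*(-4)))² = (-6*(1 - 6*(-4)))² = (-6*(1 + 24))² = (-6*25)² = (-150)² = 22500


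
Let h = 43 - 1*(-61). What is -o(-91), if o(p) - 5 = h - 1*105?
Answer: -4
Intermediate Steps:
h = 104 (h = 43 + 61 = 104)
o(p) = 4 (o(p) = 5 + (104 - 1*105) = 5 + (104 - 105) = 5 - 1 = 4)
-o(-91) = -1*4 = -4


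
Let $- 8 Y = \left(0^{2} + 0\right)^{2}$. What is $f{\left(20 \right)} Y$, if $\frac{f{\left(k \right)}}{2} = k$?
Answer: $0$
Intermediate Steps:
$f{\left(k \right)} = 2 k$
$Y = 0$ ($Y = - \frac{\left(0^{2} + 0\right)^{2}}{8} = - \frac{\left(0 + 0\right)^{2}}{8} = - \frac{0^{2}}{8} = \left(- \frac{1}{8}\right) 0 = 0$)
$f{\left(20 \right)} Y = 2 \cdot 20 \cdot 0 = 40 \cdot 0 = 0$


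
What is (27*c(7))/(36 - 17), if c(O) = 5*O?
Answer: 945/19 ≈ 49.737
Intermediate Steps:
(27*c(7))/(36 - 17) = (27*(5*7))/(36 - 17) = (27*35)/19 = 945*(1/19) = 945/19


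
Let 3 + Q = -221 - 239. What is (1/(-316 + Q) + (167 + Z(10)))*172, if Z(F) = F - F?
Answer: 22375824/779 ≈ 28724.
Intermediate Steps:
Z(F) = 0
Q = -463 (Q = -3 + (-221 - 239) = -3 - 460 = -463)
(1/(-316 + Q) + (167 + Z(10)))*172 = (1/(-316 - 463) + (167 + 0))*172 = (1/(-779) + 167)*172 = (-1/779 + 167)*172 = (130092/779)*172 = 22375824/779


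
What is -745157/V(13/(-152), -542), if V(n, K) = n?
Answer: 113263864/13 ≈ 8.7126e+6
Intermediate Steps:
-745157/V(13/(-152), -542) = -745157/(13/(-152)) = -745157/(13*(-1/152)) = -745157/(-13/152) = -745157*(-152/13) = 113263864/13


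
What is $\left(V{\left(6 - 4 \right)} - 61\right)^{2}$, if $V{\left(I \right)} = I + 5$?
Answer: $2916$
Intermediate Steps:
$V{\left(I \right)} = 5 + I$
$\left(V{\left(6 - 4 \right)} - 61\right)^{2} = \left(\left(5 + \left(6 - 4\right)\right) - 61\right)^{2} = \left(\left(5 + 2\right) - 61\right)^{2} = \left(7 - 61\right)^{2} = \left(-54\right)^{2} = 2916$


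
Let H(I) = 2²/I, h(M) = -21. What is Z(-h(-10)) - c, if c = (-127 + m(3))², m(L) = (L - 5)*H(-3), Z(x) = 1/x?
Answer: -973900/63 ≈ -15459.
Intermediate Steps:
H(I) = 4/I
m(L) = 20/3 - 4*L/3 (m(L) = (L - 5)*(4/(-3)) = (-5 + L)*(4*(-⅓)) = (-5 + L)*(-4/3) = 20/3 - 4*L/3)
c = 139129/9 (c = (-127 + (20/3 - 4/3*3))² = (-127 + (20/3 - 4))² = (-127 + 8/3)² = (-373/3)² = 139129/9 ≈ 15459.)
Z(-h(-10)) - c = 1/(-1*(-21)) - 1*139129/9 = 1/21 - 139129/9 = -973900/63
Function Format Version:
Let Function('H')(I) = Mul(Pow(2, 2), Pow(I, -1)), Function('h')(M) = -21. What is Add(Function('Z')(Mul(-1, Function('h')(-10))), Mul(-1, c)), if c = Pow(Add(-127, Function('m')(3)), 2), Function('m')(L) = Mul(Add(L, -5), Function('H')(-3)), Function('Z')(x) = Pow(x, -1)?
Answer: Rational(-973900, 63) ≈ -15459.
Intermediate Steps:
Function('H')(I) = Mul(4, Pow(I, -1))
Function('m')(L) = Add(Rational(20, 3), Mul(Rational(-4, 3), L)) (Function('m')(L) = Mul(Add(L, -5), Mul(4, Pow(-3, -1))) = Mul(Add(-5, L), Mul(4, Rational(-1, 3))) = Mul(Add(-5, L), Rational(-4, 3)) = Add(Rational(20, 3), Mul(Rational(-4, 3), L)))
c = Rational(139129, 9) (c = Pow(Add(-127, Add(Rational(20, 3), Mul(Rational(-4, 3), 3))), 2) = Pow(Add(-127, Add(Rational(20, 3), -4)), 2) = Pow(Add(-127, Rational(8, 3)), 2) = Pow(Rational(-373, 3), 2) = Rational(139129, 9) ≈ 15459.)
Add(Function('Z')(Mul(-1, Function('h')(-10))), Mul(-1, c)) = Add(Pow(Mul(-1, -21), -1), Mul(-1, Rational(139129, 9))) = Add(Pow(21, -1), Rational(-139129, 9)) = Add(Rational(1, 21), Rational(-139129, 9)) = Rational(-973900, 63)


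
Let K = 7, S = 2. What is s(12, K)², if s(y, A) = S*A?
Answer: 196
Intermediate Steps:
s(y, A) = 2*A
s(12, K)² = (2*7)² = 14² = 196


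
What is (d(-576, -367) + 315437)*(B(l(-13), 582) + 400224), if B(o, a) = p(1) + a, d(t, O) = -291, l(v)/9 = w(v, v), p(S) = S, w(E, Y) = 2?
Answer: 126312722822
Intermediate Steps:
l(v) = 18 (l(v) = 9*2 = 18)
B(o, a) = 1 + a
(d(-576, -367) + 315437)*(B(l(-13), 582) + 400224) = (-291 + 315437)*((1 + 582) + 400224) = 315146*(583 + 400224) = 315146*400807 = 126312722822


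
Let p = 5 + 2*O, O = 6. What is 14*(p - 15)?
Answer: 28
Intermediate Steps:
p = 17 (p = 5 + 2*6 = 5 + 12 = 17)
14*(p - 15) = 14*(17 - 15) = 14*2 = 28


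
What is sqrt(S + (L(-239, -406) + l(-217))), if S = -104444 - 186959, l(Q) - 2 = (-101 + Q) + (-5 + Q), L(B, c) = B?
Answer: 2*I*sqrt(73045) ≈ 540.54*I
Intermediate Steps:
l(Q) = -104 + 2*Q (l(Q) = 2 + ((-101 + Q) + (-5 + Q)) = 2 + (-106 + 2*Q) = -104 + 2*Q)
S = -291403
sqrt(S + (L(-239, -406) + l(-217))) = sqrt(-291403 + (-239 + (-104 + 2*(-217)))) = sqrt(-291403 + (-239 + (-104 - 434))) = sqrt(-291403 + (-239 - 538)) = sqrt(-291403 - 777) = sqrt(-292180) = 2*I*sqrt(73045)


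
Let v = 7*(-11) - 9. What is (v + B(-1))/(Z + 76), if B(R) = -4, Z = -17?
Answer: -90/59 ≈ -1.5254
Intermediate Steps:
v = -86 (v = -77 - 9 = -86)
(v + B(-1))/(Z + 76) = (-86 - 4)/(-17 + 76) = -90/59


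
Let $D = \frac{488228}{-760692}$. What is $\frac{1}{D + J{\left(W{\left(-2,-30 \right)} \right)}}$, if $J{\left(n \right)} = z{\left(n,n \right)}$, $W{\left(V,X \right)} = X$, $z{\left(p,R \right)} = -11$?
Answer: $- \frac{190173}{2213960} \approx -0.085897$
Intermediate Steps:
$J{\left(n \right)} = -11$
$D = - \frac{122057}{190173}$ ($D = 488228 \left(- \frac{1}{760692}\right) = - \frac{122057}{190173} \approx -0.64182$)
$\frac{1}{D + J{\left(W{\left(-2,-30 \right)} \right)}} = \frac{1}{- \frac{122057}{190173} - 11} = \frac{1}{- \frac{2213960}{190173}} = - \frac{190173}{2213960}$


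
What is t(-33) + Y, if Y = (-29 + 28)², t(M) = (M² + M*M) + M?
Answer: 2146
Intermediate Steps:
t(M) = M + 2*M² (t(M) = (M² + M²) + M = 2*M² + M = M + 2*M²)
Y = 1 (Y = (-1)² = 1)
t(-33) + Y = -33*(1 + 2*(-33)) + 1 = -33*(1 - 66) + 1 = -33*(-65) + 1 = 2145 + 1 = 2146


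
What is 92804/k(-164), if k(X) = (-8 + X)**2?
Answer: 23201/7396 ≈ 3.1370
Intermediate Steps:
92804/k(-164) = 92804/((-8 - 164)**2) = 92804/((-172)**2) = 92804/29584 = 92804*(1/29584) = 23201/7396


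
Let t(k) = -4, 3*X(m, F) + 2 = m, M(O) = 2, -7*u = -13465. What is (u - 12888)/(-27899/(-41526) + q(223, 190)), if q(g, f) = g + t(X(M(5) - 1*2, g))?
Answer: -3187162026/63854651 ≈ -49.913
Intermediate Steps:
u = 13465/7 (u = -⅐*(-13465) = 13465/7 ≈ 1923.6)
X(m, F) = -⅔ + m/3
q(g, f) = -4 + g (q(g, f) = g - 4 = -4 + g)
(u - 12888)/(-27899/(-41526) + q(223, 190)) = (13465/7 - 12888)/(-27899/(-41526) + (-4 + 223)) = -76751/(7*(-27899*(-1/41526) + 219)) = -76751/(7*(27899/41526 + 219)) = -76751/(7*9122093/41526) = -76751/7*41526/9122093 = -3187162026/63854651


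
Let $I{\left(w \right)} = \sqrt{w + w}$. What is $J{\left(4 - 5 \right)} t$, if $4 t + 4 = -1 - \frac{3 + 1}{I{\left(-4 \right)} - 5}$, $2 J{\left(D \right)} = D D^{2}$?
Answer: $\frac{145}{264} - \frac{i \sqrt{2}}{33} \approx 0.54924 - 0.042855 i$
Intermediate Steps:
$J{\left(D \right)} = \frac{D^{3}}{2}$ ($J{\left(D \right)} = \frac{D D^{2}}{2} = \frac{D^{3}}{2}$)
$I{\left(w \right)} = \sqrt{2} \sqrt{w}$ ($I{\left(w \right)} = \sqrt{2 w} = \sqrt{2} \sqrt{w}$)
$t = - \frac{5}{4} - \frac{1}{-5 + 2 i \sqrt{2}}$ ($t = -1 + \frac{-1 - \frac{3 + 1}{\sqrt{2} \sqrt{-4} - 5}}{4} = -1 + \frac{-1 - \frac{4}{\sqrt{2} \cdot 2 i - 5}}{4} = -1 + \frac{-1 - \frac{4}{2 i \sqrt{2} - 5}}{4} = -1 + \frac{-1 - \frac{4}{-5 + 2 i \sqrt{2}}}{4} = -1 - \left(\frac{1}{4} + \frac{1}{-5 + 2 i \sqrt{2}}\right) = - \frac{5}{4} - \frac{1}{-5 + 2 i \sqrt{2}} \approx -1.0985 + 0.08571 i$)
$J{\left(4 - 5 \right)} t = \frac{\left(4 - 5\right)^{3}}{2} \left(- \frac{145}{132} + \frac{2 i \sqrt{2}}{33}\right) = \frac{\left(-1\right)^{3}}{2} \left(- \frac{145}{132} + \frac{2 i \sqrt{2}}{33}\right) = \frac{1}{2} \left(-1\right) \left(- \frac{145}{132} + \frac{2 i \sqrt{2}}{33}\right) = - \frac{- \frac{145}{132} + \frac{2 i \sqrt{2}}{33}}{2} = \frac{145}{264} - \frac{i \sqrt{2}}{33}$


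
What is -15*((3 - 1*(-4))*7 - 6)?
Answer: -645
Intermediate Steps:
-15*((3 - 1*(-4))*7 - 6) = -15*((3 + 4)*7 - 6) = -15*(7*7 - 6) = -15*(49 - 6) = -15*43 = -645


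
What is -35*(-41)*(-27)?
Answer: -38745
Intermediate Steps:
-35*(-41)*(-27) = 1435*(-27) = -38745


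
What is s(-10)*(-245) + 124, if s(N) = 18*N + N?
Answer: 46674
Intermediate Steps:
s(N) = 19*N
s(-10)*(-245) + 124 = (19*(-10))*(-245) + 124 = -190*(-245) + 124 = 46550 + 124 = 46674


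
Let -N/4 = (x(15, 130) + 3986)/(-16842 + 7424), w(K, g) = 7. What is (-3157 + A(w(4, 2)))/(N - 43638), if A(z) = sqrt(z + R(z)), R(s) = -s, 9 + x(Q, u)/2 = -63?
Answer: 874489/12087274 ≈ 0.072348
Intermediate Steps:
x(Q, u) = -144 (x(Q, u) = -18 + 2*(-63) = -18 - 126 = -144)
N = 452/277 (N = -4*(-144 + 3986)/(-16842 + 7424) = -15368/(-9418) = -15368*(-1)/9418 = -4*(-113/277) = 452/277 ≈ 1.6318)
A(z) = 0 (A(z) = sqrt(z - z) = sqrt(0) = 0)
(-3157 + A(w(4, 2)))/(N - 43638) = (-3157 + 0)/(452/277 - 43638) = -3157/(-12087274/277) = -3157*(-277/12087274) = 874489/12087274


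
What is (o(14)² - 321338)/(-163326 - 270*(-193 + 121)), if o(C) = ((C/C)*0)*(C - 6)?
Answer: 160669/71943 ≈ 2.2333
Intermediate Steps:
o(C) = 0 (o(C) = (1*0)*(-6 + C) = 0*(-6 + C) = 0)
(o(14)² - 321338)/(-163326 - 270*(-193 + 121)) = (0² - 321338)/(-163326 - 270*(-193 + 121)) = (0 - 321338)/(-163326 - 270*(-72)) = -321338/(-163326 + 19440) = -321338/(-143886) = -321338*(-1/143886) = 160669/71943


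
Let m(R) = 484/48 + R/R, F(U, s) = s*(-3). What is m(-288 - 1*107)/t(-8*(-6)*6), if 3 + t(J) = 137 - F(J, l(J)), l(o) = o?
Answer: 133/11976 ≈ 0.011106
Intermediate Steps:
F(U, s) = -3*s
t(J) = 134 + 3*J (t(J) = -3 + (137 - (-3)*J) = -3 + (137 + 3*J) = 134 + 3*J)
m(R) = 133/12 (m(R) = 484*(1/48) + 1 = 121/12 + 1 = 133/12)
m(-288 - 1*107)/t(-8*(-6)*6) = 133/(12*(134 + 3*(-8*(-6)*6))) = 133/(12*(134 + 3*(48*6))) = 133/(12*(134 + 3*288)) = 133/(12*(134 + 864)) = (133/12)/998 = (133/12)*(1/998) = 133/11976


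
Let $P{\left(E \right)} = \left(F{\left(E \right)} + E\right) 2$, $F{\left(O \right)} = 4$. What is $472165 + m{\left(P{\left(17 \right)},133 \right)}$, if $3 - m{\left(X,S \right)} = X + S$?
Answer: $471993$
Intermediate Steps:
$P{\left(E \right)} = 8 + 2 E$ ($P{\left(E \right)} = \left(4 + E\right) 2 = 8 + 2 E$)
$m{\left(X,S \right)} = 3 - S - X$ ($m{\left(X,S \right)} = 3 - \left(X + S\right) = 3 - \left(S + X\right) = 3 - S - X$)
$472165 + m{\left(P{\left(17 \right)},133 \right)} = 472165 - \left(138 + 34\right) = 472165 - 172 = 471993$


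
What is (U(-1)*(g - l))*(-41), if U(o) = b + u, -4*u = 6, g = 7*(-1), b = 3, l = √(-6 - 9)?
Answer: 861/2 + 123*I*√15/2 ≈ 430.5 + 238.19*I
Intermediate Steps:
l = I*√15 (l = √(-15) = I*√15 ≈ 3.873*I)
g = -7
u = -3/2 (u = -¼*6 = -3/2 ≈ -1.5000)
U(o) = 3/2 (U(o) = 3 - 3/2 = 3/2)
(U(-1)*(g - l))*(-41) = (3*(-7 - I*√15)/2)*(-41) = (-21/2 - 3*I*√15/2)*(-41) = 861/2 + 123*I*√15/2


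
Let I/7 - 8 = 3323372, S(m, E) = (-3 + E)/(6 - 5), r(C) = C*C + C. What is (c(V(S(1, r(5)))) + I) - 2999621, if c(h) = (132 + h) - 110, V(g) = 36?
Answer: 20264097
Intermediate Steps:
r(C) = C + C² (r(C) = C² + C = C + C²)
S(m, E) = -3 + E (S(m, E) = (-3 + E)/1 = (-3 + E)*1 = -3 + E)
c(h) = 22 + h
I = 23263660 (I = 56 + 7*3323372 = 56 + 23263604 = 23263660)
(c(V(S(1, r(5)))) + I) - 2999621 = ((22 + 36) + 23263660) - 2999621 = (58 + 23263660) - 2999621 = 23263718 - 2999621 = 20264097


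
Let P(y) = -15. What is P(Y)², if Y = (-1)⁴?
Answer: 225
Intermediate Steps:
Y = 1
P(Y)² = (-15)² = 225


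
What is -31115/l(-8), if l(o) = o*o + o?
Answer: -4445/8 ≈ -555.63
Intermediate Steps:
l(o) = o + o**2 (l(o) = o**2 + o = o + o**2)
-31115/l(-8) = -31115*(-1/(8*(1 - 8))) = -31115/((-8*(-7))) = -31115/56 = -31115*1/56 = -4445/8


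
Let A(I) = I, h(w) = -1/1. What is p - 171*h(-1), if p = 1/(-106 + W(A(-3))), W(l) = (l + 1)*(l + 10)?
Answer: 20519/120 ≈ 170.99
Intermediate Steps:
h(w) = -1 (h(w) = -1*1 = -1)
W(l) = (1 + l)*(10 + l)
p = -1/120 (p = 1/(-106 + (10 + (-3)² + 11*(-3))) = 1/(-106 + (10 + 9 - 33)) = 1/(-106 - 14) = 1/(-120) = -1/120 ≈ -0.0083333)
p - 171*h(-1) = -1/120 - 171*(-1) = -1/120 - 57*(-3) = -1/120 + 171 = 20519/120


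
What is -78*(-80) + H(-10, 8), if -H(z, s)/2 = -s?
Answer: 6256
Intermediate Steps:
H(z, s) = 2*s (H(z, s) = -(-2)*s = 2*s)
-78*(-80) + H(-10, 8) = -78*(-80) + 2*8 = 6240 + 16 = 6256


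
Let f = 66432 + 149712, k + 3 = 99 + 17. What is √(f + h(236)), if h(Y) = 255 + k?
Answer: 8*√3383 ≈ 465.31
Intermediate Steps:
k = 113 (k = -3 + (99 + 17) = -3 + 116 = 113)
h(Y) = 368 (h(Y) = 255 + 113 = 368)
f = 216144
√(f + h(236)) = √(216144 + 368) = √216512 = 8*√3383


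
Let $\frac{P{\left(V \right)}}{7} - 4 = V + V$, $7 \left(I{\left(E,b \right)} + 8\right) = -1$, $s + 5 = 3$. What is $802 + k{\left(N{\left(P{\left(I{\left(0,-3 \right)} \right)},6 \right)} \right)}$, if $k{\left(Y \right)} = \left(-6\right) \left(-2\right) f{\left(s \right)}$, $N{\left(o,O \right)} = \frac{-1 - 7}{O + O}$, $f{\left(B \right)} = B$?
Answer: $778$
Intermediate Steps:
$s = -2$ ($s = -5 + 3 = -2$)
$I{\left(E,b \right)} = - \frac{57}{7}$ ($I{\left(E,b \right)} = -8 + \frac{1}{7} \left(-1\right) = -8 - \frac{1}{7} = - \frac{57}{7}$)
$P{\left(V \right)} = 28 + 14 V$ ($P{\left(V \right)} = 28 + 7 \left(V + V\right) = 28 + 7 \cdot 2 V = 28 + 14 V$)
$N{\left(o,O \right)} = - \frac{4}{O}$ ($N{\left(o,O \right)} = - \frac{8}{2 O} = - 8 \frac{1}{2 O} = - \frac{4}{O}$)
$k{\left(Y \right)} = -24$ ($k{\left(Y \right)} = \left(-6\right) \left(-2\right) \left(-2\right) = 12 \left(-2\right) = -24$)
$802 + k{\left(N{\left(P{\left(I{\left(0,-3 \right)} \right)},6 \right)} \right)} = 802 - 24 = 778$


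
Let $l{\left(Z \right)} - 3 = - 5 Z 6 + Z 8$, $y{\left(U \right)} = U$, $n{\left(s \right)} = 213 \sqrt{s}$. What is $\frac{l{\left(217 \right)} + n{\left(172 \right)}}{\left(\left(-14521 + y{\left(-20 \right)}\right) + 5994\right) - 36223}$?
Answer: $\frac{4771}{44770} - \frac{213 \sqrt{43}}{22385} \approx 0.044171$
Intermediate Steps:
$l{\left(Z \right)} = 3 - 22 Z$ ($l{\left(Z \right)} = 3 + \left(- 5 Z 6 + Z 8\right) = 3 + \left(- 30 Z + 8 Z\right) = 3 - 22 Z$)
$\frac{l{\left(217 \right)} + n{\left(172 \right)}}{\left(\left(-14521 + y{\left(-20 \right)}\right) + 5994\right) - 36223} = \frac{\left(3 - 4774\right) + 213 \sqrt{172}}{\left(\left(-14521 - 20\right) + 5994\right) - 36223} = \frac{\left(3 - 4774\right) + 213 \cdot 2 \sqrt{43}}{\left(-14541 + 5994\right) - 36223} = \frac{-4771 + 426 \sqrt{43}}{-8547 - 36223} = \frac{-4771 + 426 \sqrt{43}}{-44770} = \left(-4771 + 426 \sqrt{43}\right) \left(- \frac{1}{44770}\right) = \frac{4771}{44770} - \frac{213 \sqrt{43}}{22385}$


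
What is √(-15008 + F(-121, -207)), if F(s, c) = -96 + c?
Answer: I*√15311 ≈ 123.74*I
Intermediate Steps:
√(-15008 + F(-121, -207)) = √(-15008 + (-96 - 207)) = √(-15008 - 303) = √(-15311) = I*√15311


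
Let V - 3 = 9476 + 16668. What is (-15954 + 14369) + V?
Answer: 24562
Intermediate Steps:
V = 26147 (V = 3 + (9476 + 16668) = 3 + 26144 = 26147)
(-15954 + 14369) + V = (-15954 + 14369) + 26147 = -1585 + 26147 = 24562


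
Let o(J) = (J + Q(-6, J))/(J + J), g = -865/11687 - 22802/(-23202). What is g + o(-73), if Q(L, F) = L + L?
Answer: 29512834207/19794809502 ≈ 1.4909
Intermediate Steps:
Q(L, F) = 2*L
g = 123208622/135580887 (g = -865*1/11687 - 22802*(-1/23202) = -865/11687 + 11401/11601 = 123208622/135580887 ≈ 0.90875)
o(J) = (-12 + J)/(2*J) (o(J) = (J + 2*(-6))/(J + J) = (J - 12)/((2*J)) = (-12 + J)*(1/(2*J)) = (-12 + J)/(2*J))
g + o(-73) = 123208622/135580887 + (1/2)*(-12 - 73)/(-73) = 123208622/135580887 + (1/2)*(-1/73)*(-85) = 123208622/135580887 + 85/146 = 29512834207/19794809502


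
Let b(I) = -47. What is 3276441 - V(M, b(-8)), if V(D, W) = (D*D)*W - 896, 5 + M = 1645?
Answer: 129688537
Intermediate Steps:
M = 1640 (M = -5 + 1645 = 1640)
V(D, W) = -896 + W*D² (V(D, W) = D²*W - 896 = W*D² - 896 = -896 + W*D²)
3276441 - V(M, b(-8)) = 3276441 - (-896 - 47*1640²) = 3276441 - (-896 - 47*2689600) = 3276441 - (-896 - 126411200) = 3276441 - 1*(-126412096) = 3276441 + 126412096 = 129688537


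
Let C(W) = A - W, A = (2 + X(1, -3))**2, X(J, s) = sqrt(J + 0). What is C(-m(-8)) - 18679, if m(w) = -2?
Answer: -18672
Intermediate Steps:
X(J, s) = sqrt(J)
A = 9 (A = (2 + sqrt(1))**2 = (2 + 1)**2 = 3**2 = 9)
C(W) = 9 - W
C(-m(-8)) - 18679 = (9 - (-1)*(-2)) - 18679 = (9 - 1*2) - 18679 = (9 - 2) - 18679 = 7 - 18679 = -18672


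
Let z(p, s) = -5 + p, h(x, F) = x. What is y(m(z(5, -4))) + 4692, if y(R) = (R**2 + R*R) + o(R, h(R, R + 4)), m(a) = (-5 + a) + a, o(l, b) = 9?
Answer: 4751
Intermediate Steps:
m(a) = -5 + 2*a
y(R) = 9 + 2*R**2 (y(R) = (R**2 + R*R) + 9 = (R**2 + R**2) + 9 = 2*R**2 + 9 = 9 + 2*R**2)
y(m(z(5, -4))) + 4692 = (9 + 2*(-5 + 2*(-5 + 5))**2) + 4692 = (9 + 2*(-5 + 2*0)**2) + 4692 = (9 + 2*(-5 + 0)**2) + 4692 = (9 + 2*(-5)**2) + 4692 = (9 + 2*25) + 4692 = (9 + 50) + 4692 = 59 + 4692 = 4751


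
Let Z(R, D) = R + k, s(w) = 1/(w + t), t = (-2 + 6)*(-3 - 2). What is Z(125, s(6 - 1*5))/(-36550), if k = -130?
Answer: 1/7310 ≈ 0.00013680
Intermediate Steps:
t = -20 (t = 4*(-5) = -20)
s(w) = 1/(-20 + w) (s(w) = 1/(w - 20) = 1/(-20 + w))
Z(R, D) = -130 + R (Z(R, D) = R - 130 = -130 + R)
Z(125, s(6 - 1*5))/(-36550) = (-130 + 125)/(-36550) = -5*(-1/36550) = 1/7310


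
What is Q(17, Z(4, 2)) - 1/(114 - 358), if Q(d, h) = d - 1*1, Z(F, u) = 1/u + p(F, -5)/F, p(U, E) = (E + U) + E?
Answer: 3905/244 ≈ 16.004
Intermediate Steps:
p(U, E) = U + 2*E
Z(F, u) = 1/u + (-10 + F)/F (Z(F, u) = 1/u + (F + 2*(-5))/F = 1/u + (F - 10)/F = 1/u + (-10 + F)/F)
Q(d, h) = -1 + d (Q(d, h) = d - 1 = -1 + d)
Q(17, Z(4, 2)) - 1/(114 - 358) = (-1 + 17) - 1/(114 - 358) = 16 - 1/(-244) = 16 - 1*(-1/244) = 16 + 1/244 = 3905/244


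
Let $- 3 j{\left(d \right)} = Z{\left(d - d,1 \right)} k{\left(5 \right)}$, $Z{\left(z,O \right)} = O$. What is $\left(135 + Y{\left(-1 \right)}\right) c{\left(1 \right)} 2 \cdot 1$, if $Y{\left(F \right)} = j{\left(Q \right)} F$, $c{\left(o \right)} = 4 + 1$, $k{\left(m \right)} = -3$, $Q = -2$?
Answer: $1340$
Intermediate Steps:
$c{\left(o \right)} = 5$
$j{\left(d \right)} = 1$ ($j{\left(d \right)} = - \frac{1 \left(-3\right)}{3} = \left(- \frac{1}{3}\right) \left(-3\right) = 1$)
$Y{\left(F \right)} = F$ ($Y{\left(F \right)} = 1 F = F$)
$\left(135 + Y{\left(-1 \right)}\right) c{\left(1 \right)} 2 \cdot 1 = \left(135 - 1\right) 5 \cdot 2 \cdot 1 = 134 \cdot 10 \cdot 1 = 134 \cdot 10 = 1340$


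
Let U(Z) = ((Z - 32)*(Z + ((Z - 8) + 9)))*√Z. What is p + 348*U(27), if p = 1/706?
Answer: 1/706 - 287100*√3 ≈ -4.9727e+5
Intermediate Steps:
p = 1/706 ≈ 0.0014164
U(Z) = √Z*(1 + 2*Z)*(-32 + Z) (U(Z) = ((-32 + Z)*(Z + ((-8 + Z) + 9)))*√Z = ((-32 + Z)*(Z + (1 + Z)))*√Z = ((-32 + Z)*(1 + 2*Z))*√Z = ((1 + 2*Z)*(-32 + Z))*√Z = √Z*(1 + 2*Z)*(-32 + Z))
p + 348*U(27) = 1/706 + 348*(√27*(-32 - 63*27 + 2*27²)) = 1/706 + 348*((3*√3)*(-32 - 1701 + 2*729)) = 1/706 + 348*((3*√3)*(-32 - 1701 + 1458)) = 1/706 + 348*((3*√3)*(-275)) = 1/706 + 348*(-825*√3) = 1/706 - 287100*√3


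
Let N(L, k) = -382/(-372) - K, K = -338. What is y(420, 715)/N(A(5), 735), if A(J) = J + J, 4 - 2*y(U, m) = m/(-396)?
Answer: 6479/756708 ≈ 0.0085621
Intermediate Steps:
y(U, m) = 2 + m/792 (y(U, m) = 2 - m/(2*(-396)) = 2 - m*(-1)/(2*396) = 2 - (-1)*m/792 = 2 + m/792)
A(J) = 2*J
N(L, k) = 63059/186 (N(L, k) = -382/(-372) - 1*(-338) = -382*(-1/372) + 338 = 191/186 + 338 = 63059/186)
y(420, 715)/N(A(5), 735) = (2 + (1/792)*715)/(63059/186) = (2 + 65/72)*(186/63059) = (209/72)*(186/63059) = 6479/756708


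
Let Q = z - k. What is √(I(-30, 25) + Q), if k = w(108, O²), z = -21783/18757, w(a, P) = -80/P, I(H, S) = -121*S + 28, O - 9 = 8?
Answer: 4*I*√19051076241241/318869 ≈ 54.753*I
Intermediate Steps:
O = 17 (O = 9 + 8 = 17)
I(H, S) = 28 - 121*S
z = -21783/18757 (z = -21783*1/18757 = -21783/18757 ≈ -1.1613)
k = -80/289 (k = -80/(17²) = -80/289 ≈ -0.27682)
Q = -4794727/5420773 (Q = -21783/18757 - 1*(-80/289) = -21783/18757 + 80/289 = -4794727/5420773 ≈ -0.88451)
√(I(-30, 25) + Q) = √((28 - 121*25) - 4794727/5420773) = √((28 - 3025) - 4794727/5420773) = √(-2997 - 4794727/5420773) = √(-16250851408/5420773) = 4*I*√19051076241241/318869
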